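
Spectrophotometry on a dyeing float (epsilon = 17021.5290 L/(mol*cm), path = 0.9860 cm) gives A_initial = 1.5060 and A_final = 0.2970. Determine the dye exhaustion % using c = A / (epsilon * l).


c_initial = A_i / (epsilon * l) = 1.5060 / (17021.5290 * 0.9860) = 8.9732e-05 mol/L
c_final = A_f / (epsilon * l) = 0.2970 / (17021.5290 * 0.9860) = 1.7696e-05 mol/L
Exhaustion = (c_initial - c_final) / c_initial * 100 = (8.9732e-05 - 1.7696e-05) / 8.9732e-05 * 100 = 80.2789 %


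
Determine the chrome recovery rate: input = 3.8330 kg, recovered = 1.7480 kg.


Formula: Recovery = recovered / input * 100
Substituting: Recovery = 1.7480 / 3.8330 * 100
Result: 45.6040 %


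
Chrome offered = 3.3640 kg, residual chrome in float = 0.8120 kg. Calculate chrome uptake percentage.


Formula: Uptake = (offered - residual) / offered * 100
Substituting: Uptake = (3.3640 - 0.8120) / 3.3640 * 100
Result: 75.8621 %


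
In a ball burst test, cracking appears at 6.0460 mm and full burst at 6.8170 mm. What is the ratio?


Formula: Ratio = crack / burst
Substituting: Ratio = 6.0460 / 6.8170
Result: 0.8869


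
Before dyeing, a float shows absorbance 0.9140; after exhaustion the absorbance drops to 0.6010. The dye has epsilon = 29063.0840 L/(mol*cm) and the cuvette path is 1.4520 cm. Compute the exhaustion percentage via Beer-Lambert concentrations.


c_initial = A_i / (epsilon * l) = 0.9140 / (29063.0840 * 1.4520) = 2.1659e-05 mol/L
c_final = A_f / (epsilon * l) = 0.6010 / (29063.0840 * 1.4520) = 1.4242e-05 mol/L
Exhaustion = (c_initial - c_final) / c_initial * 100 = (2.1659e-05 - 1.4242e-05) / 2.1659e-05 * 100 = 34.2451 %


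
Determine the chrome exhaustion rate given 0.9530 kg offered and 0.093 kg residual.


Formula: Uptake = (offered - residual) / offered * 100
Substituting: Uptake = (0.9530 - 0.093) / 0.9530 * 100
Result: 90.2413 %


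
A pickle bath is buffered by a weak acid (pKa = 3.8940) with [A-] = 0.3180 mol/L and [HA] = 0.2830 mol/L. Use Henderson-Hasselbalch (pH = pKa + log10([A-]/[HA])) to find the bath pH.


ratio = [A-] / [HA] = 0.3180 / 0.2830 = 1.1237
log10(ratio) = 0.0506407
pH = pKa + log10(ratio) = 3.8940 + 0.0506407 = 3.9446


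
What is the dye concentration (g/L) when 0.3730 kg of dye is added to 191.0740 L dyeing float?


Formula: Conc = dye_mass(kg) / volume(L) * 1000
Substituting: Conc = 0.3730 / 191.0740 * 1000
Result: 1.9521 g/L


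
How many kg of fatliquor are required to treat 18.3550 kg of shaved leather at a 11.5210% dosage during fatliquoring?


Formula: Fat = substrate * pct / 100
Substituting: Fat = 18.3550 * 11.5210 / 100
Result: 2.1147 kg


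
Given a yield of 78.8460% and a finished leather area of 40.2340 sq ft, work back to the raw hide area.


Formula: raw = finished * 100 / yield
Substituting: raw = 40.2340 * 100 / 78.8460
Result: 51.0286 sq ft


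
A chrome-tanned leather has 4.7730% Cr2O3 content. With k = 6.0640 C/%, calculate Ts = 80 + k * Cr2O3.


Formula: Ts = 80 + k * Cr2O3
Substituting: Ts = 80 + 6.0640 * 4.7730
Result: 108.9435 C


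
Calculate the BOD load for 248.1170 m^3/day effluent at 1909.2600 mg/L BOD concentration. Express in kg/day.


Formula: BOD_load = volume * conc / 1000
Substituting: BOD_load = 248.1170 * 1909.2600 / 1000
Result: 473.7199 kg/day


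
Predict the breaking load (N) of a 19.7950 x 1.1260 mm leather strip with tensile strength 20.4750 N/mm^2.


Formula: F = TS * w * t
Substituting: F = 20.4750 * 19.7950 * 1.1260
Result: 456.3708 N


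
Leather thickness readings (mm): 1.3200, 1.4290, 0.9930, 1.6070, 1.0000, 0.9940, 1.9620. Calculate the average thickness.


Formula: Average = sum / n
Substituting: Average = 9.3050 / 7
Result: 1.3293 mm


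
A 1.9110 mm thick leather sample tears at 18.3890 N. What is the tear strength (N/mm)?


Formula: Tear strength = force / thickness
Substituting: Tear strength = 18.3890 / 1.9110
Result: 9.6227 N/mm


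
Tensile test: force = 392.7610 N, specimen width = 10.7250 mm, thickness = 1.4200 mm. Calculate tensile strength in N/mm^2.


Formula: TS = force / (width * thickness)
Substituting: TS = 392.7610 / (10.7250 * 1.4200)
Result: 25.7895 N/mm^2


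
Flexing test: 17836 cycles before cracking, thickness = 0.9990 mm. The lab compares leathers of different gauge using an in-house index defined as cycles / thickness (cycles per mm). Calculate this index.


Formula: Index = cycles / thickness
Substituting: Index = 17836 / 0.9990
Result: 17853.8539 cycles/mm


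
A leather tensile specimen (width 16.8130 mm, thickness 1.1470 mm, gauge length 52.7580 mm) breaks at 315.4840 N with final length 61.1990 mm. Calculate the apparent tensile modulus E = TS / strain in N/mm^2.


TS = F / (w * t) = 315.4840 / (16.8130 * 1.1470) = 16.3595 N/mm^2
strain = (Lf - L0) / L0 = (61.1990 - 52.7580) / 52.7580 = 0.1600
E = TS / strain = 16.3595 / 0.1600 = 102.2500 N/mm^2


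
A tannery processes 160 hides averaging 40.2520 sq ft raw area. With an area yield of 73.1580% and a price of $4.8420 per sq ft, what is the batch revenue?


Raw_total = N * avg_area = 160 * 40.2520 = 6440.3200 sq ft
Finished = Raw_total * yield / 100 = 6440.3200 * 73.1580 / 100 = 4711.6093 sq ft
Value = Finished * price = 4711.6093 * 4.8420 = 22813.6123 $


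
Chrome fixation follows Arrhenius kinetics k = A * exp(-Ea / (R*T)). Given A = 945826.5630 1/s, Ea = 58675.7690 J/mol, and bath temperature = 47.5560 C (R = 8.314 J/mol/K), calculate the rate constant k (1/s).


T_K = T_C + 273.15 = 47.5560 + 273.15 = 320.7060 K
exponent = -Ea / (R * T_K) = -58675.7690 / (8.314 * 320.7060) = -22.0060
k = A * exp(exponent) = 945826.5630 * exp(-22.0060) = 2.6225e-04 1/s


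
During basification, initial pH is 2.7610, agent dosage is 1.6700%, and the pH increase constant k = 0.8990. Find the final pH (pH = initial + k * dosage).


Formula: pH_final = pH_initial + k * base_pct
Substituting: pH_final = 2.7610 + 0.8990 * 1.6700
Result: 4.2623


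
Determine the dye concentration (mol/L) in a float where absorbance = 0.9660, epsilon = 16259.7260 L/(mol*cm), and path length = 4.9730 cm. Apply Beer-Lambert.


Formula: c = A / (epsilon * l)
Substituting: c = 0.9660 / (16259.7260 * 4.9730)
Result: 1.1947e-05 mol/L


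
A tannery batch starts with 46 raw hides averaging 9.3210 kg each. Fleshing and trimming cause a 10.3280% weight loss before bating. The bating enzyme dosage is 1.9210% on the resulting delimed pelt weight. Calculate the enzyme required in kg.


Total_raw = N * avg_wt = 46 * 9.3210 = 428.7660 kg
Substrate = Total_raw * (1 - loss/100) = 428.7660 * (1 - 10.3280/100) = 384.4830 kg
Enzyme = Substrate * pct / 100 = 384.4830 * 1.9210 / 100 = 7.3859 kg


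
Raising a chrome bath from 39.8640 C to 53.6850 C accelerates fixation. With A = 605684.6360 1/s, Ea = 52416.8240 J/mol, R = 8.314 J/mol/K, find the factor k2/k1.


T1 = 39.8640 + 273.15 = 313.0140 K; T2 = 53.6850 + 273.15 = 326.8350 K
k1 = A * exp(-Ea/(R*T1)) = 605684.6360 * exp(-52416.8240/(8.314*313.0140)) = 0.00108343 1/s
k2 = A * exp(-Ea/(R*T2)) = 605684.6360 * exp(-52416.8240/(8.314*326.8350)) = 0.00253926 1/s
k2/k1 = 0.00253926 / 0.00108343 = 2.3437


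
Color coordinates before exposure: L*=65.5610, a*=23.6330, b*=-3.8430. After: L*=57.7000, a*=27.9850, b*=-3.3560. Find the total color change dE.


dL = -7.8610, da = 4.3520, db = 0.4870
dE = sqrt((-7.8610)^2 + 4.3520^2 + 0.4870^2) = 8.9985


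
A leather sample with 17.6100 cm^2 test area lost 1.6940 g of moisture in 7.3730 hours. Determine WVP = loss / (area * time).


Formula: WVP = loss / (area * time)
Substituting: WVP = 1.6940 / (17.6100 * 7.3730)
Result: 0.013047 g/(cm^2*hr)


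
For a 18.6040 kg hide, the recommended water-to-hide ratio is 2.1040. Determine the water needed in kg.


Formula: Water = hide_weight * ratio
Substituting: Water = 18.6040 * 2.1040
Result: 39.1428 kg


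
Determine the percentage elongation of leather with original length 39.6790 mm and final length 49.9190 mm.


Formula: Elongation = (Lf - L0) / L0 * 100
Substituting: Elongation = (49.9190 - 39.6790) / 39.6790 * 100
Result: 25.8071 %


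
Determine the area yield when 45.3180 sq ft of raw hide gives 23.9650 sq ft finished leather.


Formula: Yield = finished / raw * 100
Substituting: Yield = 23.9650 / 45.3180 * 100
Result: 52.8819 %


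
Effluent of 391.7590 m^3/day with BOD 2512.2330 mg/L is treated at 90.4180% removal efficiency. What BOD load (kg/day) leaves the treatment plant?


Load_in = volume * conc / 1000 = 391.7590 * 2512.2330 / 1000 = 984.1899 kg/day
Removed = Load_in * eff / 100 = 984.1899 * 90.4180 / 100 = 889.8848 kg/day
Load_out = Load_in - Removed = 984.1899 - 889.8848 = 94.3051 kg/day


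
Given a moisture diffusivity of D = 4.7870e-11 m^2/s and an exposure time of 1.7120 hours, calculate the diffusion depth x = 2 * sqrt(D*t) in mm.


t = 1.7120 hr * 3600 = 6163.2000 s
D * t = 4.7870e-11 * 6163.2000 = 2.9503e-07
x = 2 * sqrt(D*t) = 2 * sqrt(2.9503e-07) = 0.00108634 m = 1.0863 mm


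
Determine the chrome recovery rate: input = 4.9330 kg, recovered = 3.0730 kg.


Formula: Recovery = recovered / input * 100
Substituting: Recovery = 3.0730 / 4.9330 * 100
Result: 62.2947 %


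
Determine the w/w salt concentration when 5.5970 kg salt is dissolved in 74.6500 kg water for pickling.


Formula: Conc = salt / (water + salt) * 100
Substituting: Conc = 5.5970 / (74.6500 + 5.5970) * 100
Result: 6.9747 %


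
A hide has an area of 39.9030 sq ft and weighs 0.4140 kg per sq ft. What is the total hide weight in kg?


Formula: Weight = area * weight_per_sqft
Substituting: Weight = 39.9030 * 0.4140
Result: 16.5198 kg


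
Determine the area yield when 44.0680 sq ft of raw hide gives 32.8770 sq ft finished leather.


Formula: Yield = finished / raw * 100
Substituting: Yield = 32.8770 / 44.0680 * 100
Result: 74.6052 %


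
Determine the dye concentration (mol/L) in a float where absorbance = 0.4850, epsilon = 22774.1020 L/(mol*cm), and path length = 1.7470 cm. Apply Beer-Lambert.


Formula: c = A / (epsilon * l)
Substituting: c = 0.4850 / (22774.1020 * 1.7470)
Result: 1.2190e-05 mol/L


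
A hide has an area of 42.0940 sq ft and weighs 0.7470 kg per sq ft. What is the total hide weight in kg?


Formula: Weight = area * weight_per_sqft
Substituting: Weight = 42.0940 * 0.7470
Result: 31.4442 kg


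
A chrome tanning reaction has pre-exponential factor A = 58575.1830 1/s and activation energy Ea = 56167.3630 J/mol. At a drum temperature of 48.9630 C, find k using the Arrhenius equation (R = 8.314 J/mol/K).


T_K = T_C + 273.15 = 48.9630 + 273.15 = 322.1130 K
exponent = -Ea / (R * T_K) = -56167.3630 / (8.314 * 322.1130) = -20.9733
k = A * exp(exponent) = 58575.1830 * exp(-20.9733) = 4.5619e-05 1/s


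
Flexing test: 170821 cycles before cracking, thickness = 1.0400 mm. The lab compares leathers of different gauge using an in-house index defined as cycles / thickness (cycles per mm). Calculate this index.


Formula: Index = cycles / thickness
Substituting: Index = 170821 / 1.0400
Result: 164250.9615 cycles/mm


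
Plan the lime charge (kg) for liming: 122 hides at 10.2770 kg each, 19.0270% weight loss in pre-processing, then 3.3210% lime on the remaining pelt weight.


Total_raw = N * avg_wt = 122 * 10.2770 = 1253.7940 kg
Substrate = Total_raw * (1 - loss/100) = 1253.7940 * (1 - 19.0270/100) = 1015.2346 kg
Lime = Substrate * pct / 100 = 1015.2346 * 3.3210 / 100 = 33.7159 kg


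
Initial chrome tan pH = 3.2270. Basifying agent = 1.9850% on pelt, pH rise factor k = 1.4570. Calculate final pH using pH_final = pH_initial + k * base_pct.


Formula: pH_final = pH_initial + k * base_pct
Substituting: pH_final = 3.2270 + 1.4570 * 1.9850
Result: 6.1191


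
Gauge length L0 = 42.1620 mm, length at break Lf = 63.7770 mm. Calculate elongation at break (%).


Formula: Elongation = (Lf - L0) / L0 * 100
Substituting: Elongation = (63.7770 - 42.1620) / 42.1620 * 100
Result: 51.2665 %


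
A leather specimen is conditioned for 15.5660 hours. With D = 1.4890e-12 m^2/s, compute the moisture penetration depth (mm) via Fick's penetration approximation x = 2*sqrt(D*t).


t = 15.5660 hr * 3600 = 56037.6000 s
D * t = 1.4890e-12 * 56037.6000 = 8.3440e-08
x = 2 * sqrt(D*t) = 2 * sqrt(8.3440e-08) = 5.7772e-04 m = 0.5777 mm


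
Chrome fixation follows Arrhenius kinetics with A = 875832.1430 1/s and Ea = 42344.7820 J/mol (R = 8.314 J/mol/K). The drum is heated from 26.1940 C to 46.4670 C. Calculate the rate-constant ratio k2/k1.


T1 = 26.1940 + 273.15 = 299.3440 K; T2 = 46.4670 + 273.15 = 319.6170 K
k1 = A * exp(-Ea/(R*T1)) = 875832.1430 * exp(-42344.7820/(8.314*299.3440)) = 0.0357368 1/s
k2 = A * exp(-Ea/(R*T2)) = 875832.1430 * exp(-42344.7820/(8.314*319.6170)) = 0.1052 1/s
k2/k1 = 0.1052 / 0.0357368 = 2.9424


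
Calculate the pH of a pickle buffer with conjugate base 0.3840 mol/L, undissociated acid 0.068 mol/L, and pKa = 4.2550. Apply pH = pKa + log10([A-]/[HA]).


ratio = [A-] / [HA] = 0.3840 / 0.068 = 5.6471
log10(ratio) = 0.7518
pH = pKa + log10(ratio) = 4.2550 + 0.7518 = 5.0068


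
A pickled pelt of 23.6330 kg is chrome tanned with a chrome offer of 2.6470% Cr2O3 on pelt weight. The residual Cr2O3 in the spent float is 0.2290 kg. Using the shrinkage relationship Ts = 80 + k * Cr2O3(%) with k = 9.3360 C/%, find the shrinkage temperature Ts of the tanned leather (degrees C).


Offered = pelt * offer_pct / 100 = 23.6330 * 2.6470 / 100 = 0.6256 kg
Uptake = offered - residual = 0.6256 - 0.2290 = 0.3966 kg
Cr2O3% on pelt = uptake / pelt * 100 = 0.3966 / 23.6330 * 100 = 1.6780 %
Ts = 80 + k * Cr2O3% = 80 + 9.3360 * 1.6780 = 95.6660 C


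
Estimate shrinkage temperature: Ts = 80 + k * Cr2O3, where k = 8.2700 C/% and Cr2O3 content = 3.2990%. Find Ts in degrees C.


Formula: Ts = 80 + k * Cr2O3
Substituting: Ts = 80 + 8.2700 * 3.2990
Result: 107.2827 C


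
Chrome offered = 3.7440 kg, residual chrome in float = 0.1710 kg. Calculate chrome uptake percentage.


Formula: Uptake = (offered - residual) / offered * 100
Substituting: Uptake = (3.7440 - 0.1710) / 3.7440 * 100
Result: 95.4327 %


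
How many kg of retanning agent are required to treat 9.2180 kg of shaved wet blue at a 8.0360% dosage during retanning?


Formula: Retan = substrate * pct / 100
Substituting: Retan = 9.2180 * 8.0360 / 100
Result: 0.7408 kg


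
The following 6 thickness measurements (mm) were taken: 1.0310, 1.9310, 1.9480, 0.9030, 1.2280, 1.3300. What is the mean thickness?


Formula: Average = sum / n
Substituting: Average = 8.3710 / 6
Result: 1.3952 mm


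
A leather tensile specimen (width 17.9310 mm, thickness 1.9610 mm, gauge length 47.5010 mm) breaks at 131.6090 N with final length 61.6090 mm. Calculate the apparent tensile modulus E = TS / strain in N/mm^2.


TS = F / (w * t) = 131.6090 / (17.9310 * 1.9610) = 3.7429 N/mm^2
strain = (Lf - L0) / L0 = (61.6090 - 47.5010) / 47.5010 = 0.2970
E = TS / strain = 3.7429 / 0.2970 = 12.6020 N/mm^2


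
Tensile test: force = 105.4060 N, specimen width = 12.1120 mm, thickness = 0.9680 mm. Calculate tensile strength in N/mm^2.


Formula: TS = force / (width * thickness)
Substituting: TS = 105.4060 / (12.1120 * 0.9680)
Result: 8.9903 N/mm^2


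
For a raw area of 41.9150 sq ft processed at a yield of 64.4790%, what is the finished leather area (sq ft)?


Formula: finished = raw * yield / 100
Substituting: finished = 41.9150 * 64.4790 / 100
Result: 27.0264 sq ft


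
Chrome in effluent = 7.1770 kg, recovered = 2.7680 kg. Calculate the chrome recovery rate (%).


Formula: Recovery = recovered / input * 100
Substituting: Recovery = 2.7680 / 7.1770 * 100
Result: 38.5676 %


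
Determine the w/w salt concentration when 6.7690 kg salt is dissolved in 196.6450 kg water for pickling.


Formula: Conc = salt / (water + salt) * 100
Substituting: Conc = 6.7690 / (196.6450 + 6.7690) * 100
Result: 3.3277 %


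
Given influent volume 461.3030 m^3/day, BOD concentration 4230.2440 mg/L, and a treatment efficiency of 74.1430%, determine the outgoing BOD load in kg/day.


Load_in = volume * conc / 1000 = 461.3030 * 4230.2440 / 1000 = 1951.4242 kg/day
Removed = Load_in * eff / 100 = 1951.4242 * 74.1430 / 100 = 1446.8445 kg/day
Load_out = Load_in - Removed = 1951.4242 - 1446.8445 = 504.5798 kg/day


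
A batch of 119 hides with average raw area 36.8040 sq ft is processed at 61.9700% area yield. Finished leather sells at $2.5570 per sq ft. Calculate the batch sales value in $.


Raw_total = N * avg_area = 119 * 36.8040 = 4379.6760 sq ft
Finished = Raw_total * yield / 100 = 4379.6760 * 61.9700 / 100 = 2714.0852 sq ft
Value = Finished * price = 2714.0852 * 2.5570 = 6939.9159 $


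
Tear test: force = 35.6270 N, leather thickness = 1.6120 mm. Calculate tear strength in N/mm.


Formula: Tear strength = force / thickness
Substituting: Tear strength = 35.6270 / 1.6120
Result: 22.1011 N/mm


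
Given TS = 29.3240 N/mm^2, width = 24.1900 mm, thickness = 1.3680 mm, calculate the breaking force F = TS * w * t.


Formula: F = TS * w * t
Substituting: F = 29.3240 * 24.1900 * 1.3680
Result: 970.3875 N


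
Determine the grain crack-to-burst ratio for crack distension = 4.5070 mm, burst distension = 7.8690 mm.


Formula: Ratio = crack / burst
Substituting: Ratio = 4.5070 / 7.8690
Result: 0.5728


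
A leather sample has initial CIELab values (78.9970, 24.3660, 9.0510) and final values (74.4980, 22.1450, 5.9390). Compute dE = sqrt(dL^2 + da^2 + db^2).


dL = -4.4990, da = -2.2210, db = -3.1120
dE = sqrt((-4.4990)^2 + (-2.2210)^2 + (-3.1120)^2) = 5.9041


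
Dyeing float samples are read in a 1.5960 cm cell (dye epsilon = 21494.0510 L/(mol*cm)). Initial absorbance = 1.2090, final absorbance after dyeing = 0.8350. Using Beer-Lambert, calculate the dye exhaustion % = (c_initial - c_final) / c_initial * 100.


c_initial = A_i / (epsilon * l) = 1.2090 / (21494.0510 * 1.5960) = 3.5243e-05 mol/L
c_final = A_f / (epsilon * l) = 0.8350 / (21494.0510 * 1.5960) = 2.4341e-05 mol/L
Exhaustion = (c_initial - c_final) / c_initial * 100 = (3.5243e-05 - 2.4341e-05) / 3.5243e-05 * 100 = 30.9347 %


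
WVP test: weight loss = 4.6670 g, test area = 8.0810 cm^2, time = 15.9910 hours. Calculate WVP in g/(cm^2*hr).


Formula: WVP = loss / (area * time)
Substituting: WVP = 4.6670 / (8.0810 * 15.9910)
Result: 0.0361158 g/(cm^2*hr)


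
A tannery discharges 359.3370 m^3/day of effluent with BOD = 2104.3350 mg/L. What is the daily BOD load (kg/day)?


Formula: BOD_load = volume * conc / 1000
Substituting: BOD_load = 359.3370 * 2104.3350 / 1000
Result: 756.1654 kg/day


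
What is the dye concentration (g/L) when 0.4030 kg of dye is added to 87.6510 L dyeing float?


Formula: Conc = dye_mass(kg) / volume(L) * 1000
Substituting: Conc = 0.4030 / 87.6510 * 1000
Result: 4.5978 g/L


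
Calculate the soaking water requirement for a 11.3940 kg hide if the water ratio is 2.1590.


Formula: Water = hide_weight * ratio
Substituting: Water = 11.3940 * 2.1590
Result: 24.5996 kg


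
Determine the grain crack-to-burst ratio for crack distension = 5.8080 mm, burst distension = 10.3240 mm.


Formula: Ratio = crack / burst
Substituting: Ratio = 5.8080 / 10.3240
Result: 0.5626


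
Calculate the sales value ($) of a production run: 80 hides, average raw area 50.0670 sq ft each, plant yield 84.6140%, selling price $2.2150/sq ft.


Raw_total = N * avg_area = 80 * 50.0670 = 4005.3600 sq ft
Finished = Raw_total * yield / 100 = 4005.3600 * 84.6140 / 100 = 3389.0953 sq ft
Value = Finished * price = 3389.0953 * 2.2150 = 7506.8461 $


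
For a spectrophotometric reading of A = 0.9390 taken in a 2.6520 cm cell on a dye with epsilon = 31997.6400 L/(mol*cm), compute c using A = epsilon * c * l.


Formula: c = A / (epsilon * l)
Substituting: c = 0.9390 / (31997.6400 * 2.6520)
Result: 1.1066e-05 mol/L


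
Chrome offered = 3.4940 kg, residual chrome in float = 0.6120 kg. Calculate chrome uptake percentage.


Formula: Uptake = (offered - residual) / offered * 100
Substituting: Uptake = (3.4940 - 0.6120) / 3.4940 * 100
Result: 82.4843 %


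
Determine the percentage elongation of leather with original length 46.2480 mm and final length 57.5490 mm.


Formula: Elongation = (Lf - L0) / L0 * 100
Substituting: Elongation = (57.5490 - 46.2480) / 46.2480 * 100
Result: 24.4357 %


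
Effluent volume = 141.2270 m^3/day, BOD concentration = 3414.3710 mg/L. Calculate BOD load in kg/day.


Formula: BOD_load = volume * conc / 1000
Substituting: BOD_load = 141.2270 * 3414.3710 / 1000
Result: 482.2014 kg/day


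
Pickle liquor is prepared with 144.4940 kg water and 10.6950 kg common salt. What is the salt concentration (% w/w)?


Formula: Conc = salt / (water + salt) * 100
Substituting: Conc = 10.6950 / (144.4940 + 10.6950) * 100
Result: 6.8916 %


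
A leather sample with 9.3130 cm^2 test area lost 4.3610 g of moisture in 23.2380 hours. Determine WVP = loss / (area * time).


Formula: WVP = loss / (area * time)
Substituting: WVP = 4.3610 / (9.3130 * 23.2380)
Result: 0.0201511 g/(cm^2*hr)


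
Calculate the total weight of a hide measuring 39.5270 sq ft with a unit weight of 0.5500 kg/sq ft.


Formula: Weight = area * weight_per_sqft
Substituting: Weight = 39.5270 * 0.5500
Result: 21.7399 kg


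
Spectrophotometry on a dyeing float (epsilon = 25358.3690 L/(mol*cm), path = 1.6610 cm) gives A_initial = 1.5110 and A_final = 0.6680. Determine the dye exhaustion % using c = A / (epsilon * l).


c_initial = A_i / (epsilon * l) = 1.5110 / (25358.3690 * 1.6610) = 3.5873e-05 mol/L
c_final = A_f / (epsilon * l) = 0.6680 / (25358.3690 * 1.6610) = 1.5859e-05 mol/L
Exhaustion = (c_initial - c_final) / c_initial * 100 = (3.5873e-05 - 1.5859e-05) / 3.5873e-05 * 100 = 55.7909 %


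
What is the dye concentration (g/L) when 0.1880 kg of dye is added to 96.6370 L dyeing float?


Formula: Conc = dye_mass(kg) / volume(L) * 1000
Substituting: Conc = 0.1880 / 96.6370 * 1000
Result: 1.9454 g/L


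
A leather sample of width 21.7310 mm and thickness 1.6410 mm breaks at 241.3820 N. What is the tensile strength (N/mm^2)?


Formula: TS = force / (width * thickness)
Substituting: TS = 241.3820 / (21.7310 * 1.6410)
Result: 6.7689 N/mm^2


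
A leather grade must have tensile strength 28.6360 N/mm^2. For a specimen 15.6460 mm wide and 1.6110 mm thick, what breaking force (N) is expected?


Formula: F = TS * w * t
Substituting: F = 28.6360 * 15.6460 * 1.6110
Result: 721.7906 N


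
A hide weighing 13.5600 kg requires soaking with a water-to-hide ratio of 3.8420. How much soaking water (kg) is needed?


Formula: Water = hide_weight * ratio
Substituting: Water = 13.5600 * 3.8420
Result: 52.0975 kg


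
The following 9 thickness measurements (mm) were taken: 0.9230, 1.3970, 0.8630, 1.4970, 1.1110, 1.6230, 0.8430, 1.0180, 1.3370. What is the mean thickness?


Formula: Average = sum / n
Substituting: Average = 10.6120 / 9
Result: 1.1791 mm


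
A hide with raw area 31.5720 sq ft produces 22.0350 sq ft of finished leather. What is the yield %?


Formula: Yield = finished / raw * 100
Substituting: Yield = 22.0350 / 31.5720 * 100
Result: 69.7929 %


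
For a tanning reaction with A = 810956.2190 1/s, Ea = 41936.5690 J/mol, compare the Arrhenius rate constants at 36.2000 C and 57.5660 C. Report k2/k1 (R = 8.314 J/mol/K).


T1 = 36.2000 + 273.15 = 309.3500 K; T2 = 57.5660 + 273.15 = 330.7160 K
k1 = A * exp(-Ea/(R*T1)) = 810956.2190 * exp(-41936.5690/(8.314*309.3500)) = 0.0672405 1/s
k2 = A * exp(-Ea/(R*T2)) = 810956.2190 * exp(-41936.5690/(8.314*330.7160)) = 0.1928 1/s
k2/k1 = 0.1928 / 0.0672405 = 2.8674


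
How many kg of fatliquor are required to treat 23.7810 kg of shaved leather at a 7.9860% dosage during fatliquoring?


Formula: Fat = substrate * pct / 100
Substituting: Fat = 23.7810 * 7.9860 / 100
Result: 1.8992 kg


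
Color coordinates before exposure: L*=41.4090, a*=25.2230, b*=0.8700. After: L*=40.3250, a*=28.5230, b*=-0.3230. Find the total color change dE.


dL = -1.0840, da = 3.3000, db = -1.1930
dE = sqrt((-1.0840)^2 + 3.3000^2 + (-1.1930)^2) = 3.6726


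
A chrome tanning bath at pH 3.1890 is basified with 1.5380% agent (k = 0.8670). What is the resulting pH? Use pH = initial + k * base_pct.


Formula: pH_final = pH_initial + k * base_pct
Substituting: pH_final = 3.1890 + 0.8670 * 1.5380
Result: 4.5224


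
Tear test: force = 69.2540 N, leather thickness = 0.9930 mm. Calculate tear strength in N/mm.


Formula: Tear strength = force / thickness
Substituting: Tear strength = 69.2540 / 0.9930
Result: 69.7422 N/mm


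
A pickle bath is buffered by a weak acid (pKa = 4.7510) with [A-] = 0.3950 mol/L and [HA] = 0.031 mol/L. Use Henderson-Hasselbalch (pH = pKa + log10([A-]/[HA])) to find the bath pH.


ratio = [A-] / [HA] = 0.3950 / 0.031 = 12.7419
log10(ratio) = 1.1052
pH = pKa + log10(ratio) = 4.7510 + 1.1052 = 5.8562


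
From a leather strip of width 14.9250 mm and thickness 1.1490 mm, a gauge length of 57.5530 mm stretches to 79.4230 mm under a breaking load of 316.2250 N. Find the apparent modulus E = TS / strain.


TS = F / (w * t) = 316.2250 / (14.9250 * 1.1490) = 18.4400 N/mm^2
strain = (Lf - L0) / L0 = (79.4230 - 57.5530) / 57.5530 = 0.3800
E = TS / strain = 18.4400 / 0.3800 = 48.5267 N/mm^2


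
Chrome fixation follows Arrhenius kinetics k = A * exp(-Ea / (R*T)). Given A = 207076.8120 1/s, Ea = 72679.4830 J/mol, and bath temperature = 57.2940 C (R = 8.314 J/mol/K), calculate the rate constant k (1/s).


T_K = T_C + 273.15 = 57.2940 + 273.15 = 330.4440 K
exponent = -Ea / (R * T_K) = -72679.4830 / (8.314 * 330.4440) = -26.4548
k = A * exp(exponent) = 207076.8120 * exp(-26.4548) = 6.7139e-07 1/s


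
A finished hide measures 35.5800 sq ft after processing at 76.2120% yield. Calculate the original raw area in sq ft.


Formula: raw = finished * 100 / yield
Substituting: raw = 35.5800 * 100 / 76.2120
Result: 46.6856 sq ft


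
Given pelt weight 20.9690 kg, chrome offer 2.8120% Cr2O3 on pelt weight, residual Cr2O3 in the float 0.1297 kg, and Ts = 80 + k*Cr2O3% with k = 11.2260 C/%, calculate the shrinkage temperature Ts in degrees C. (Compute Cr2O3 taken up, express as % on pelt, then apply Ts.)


Offered = pelt * offer_pct / 100 = 20.9690 * 2.8120 / 100 = 0.5896 kg
Uptake = offered - residual = 0.5896 - 0.1297 = 0.4599 kg
Cr2O3% on pelt = uptake / pelt * 100 = 0.4599 / 20.9690 * 100 = 2.1935 %
Ts = 80 + k * Cr2O3% = 80 + 11.2260 * 2.1935 = 104.6239 C


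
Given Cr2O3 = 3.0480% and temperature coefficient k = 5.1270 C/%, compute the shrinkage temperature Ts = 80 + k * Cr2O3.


Formula: Ts = 80 + k * Cr2O3
Substituting: Ts = 80 + 5.1270 * 3.0480
Result: 95.6271 C


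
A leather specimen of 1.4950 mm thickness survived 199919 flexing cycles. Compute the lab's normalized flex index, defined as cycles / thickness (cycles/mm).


Formula: Index = cycles / thickness
Substituting: Index = 199919 / 1.4950
Result: 133725.0836 cycles/mm


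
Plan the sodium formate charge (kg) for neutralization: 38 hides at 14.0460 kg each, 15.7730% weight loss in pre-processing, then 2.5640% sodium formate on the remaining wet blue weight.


Total_raw = N * avg_wt = 38 * 14.0460 = 533.7480 kg
Substrate = Total_raw * (1 - loss/100) = 533.7480 * (1 - 15.7730/100) = 449.5599 kg
Neutralizer = Substrate * pct / 100 = 449.5599 * 2.5640 / 100 = 11.5267 kg


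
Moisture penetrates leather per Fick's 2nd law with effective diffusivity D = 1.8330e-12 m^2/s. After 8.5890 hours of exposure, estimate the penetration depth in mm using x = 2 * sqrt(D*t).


t = 8.5890 hr * 3600 = 30920.4000 s
D * t = 1.8330e-12 * 30920.4000 = 5.6677e-08
x = 2 * sqrt(D*t) = 2 * sqrt(5.6677e-08) = 4.7614e-04 m = 0.4761 mm


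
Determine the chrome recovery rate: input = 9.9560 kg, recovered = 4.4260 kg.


Formula: Recovery = recovered / input * 100
Substituting: Recovery = 4.4260 / 9.9560 * 100
Result: 44.4556 %


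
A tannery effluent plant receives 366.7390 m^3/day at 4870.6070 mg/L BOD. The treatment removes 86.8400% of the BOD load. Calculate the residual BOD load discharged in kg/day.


Load_in = volume * conc / 1000 = 366.7390 * 4870.6070 / 1000 = 1786.2415 kg/day
Removed = Load_in * eff / 100 = 1786.2415 * 86.8400 / 100 = 1551.1722 kg/day
Load_out = Load_in - Removed = 1786.2415 - 1551.1722 = 235.0694 kg/day


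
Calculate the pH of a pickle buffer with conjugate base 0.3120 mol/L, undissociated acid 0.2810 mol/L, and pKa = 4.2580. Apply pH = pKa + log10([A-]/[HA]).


ratio = [A-] / [HA] = 0.3120 / 0.2810 = 1.1103
log10(ratio) = 0.0454483
pH = pKa + log10(ratio) = 4.2580 + 0.0454483 = 4.3034


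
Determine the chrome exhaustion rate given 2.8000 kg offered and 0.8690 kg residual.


Formula: Uptake = (offered - residual) / offered * 100
Substituting: Uptake = (2.8000 - 0.8690) / 2.8000 * 100
Result: 68.9643 %


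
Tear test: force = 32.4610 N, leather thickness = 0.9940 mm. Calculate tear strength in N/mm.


Formula: Tear strength = force / thickness
Substituting: Tear strength = 32.4610 / 0.9940
Result: 32.6569 N/mm


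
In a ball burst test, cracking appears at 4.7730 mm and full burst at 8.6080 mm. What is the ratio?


Formula: Ratio = crack / burst
Substituting: Ratio = 4.7730 / 8.6080
Result: 0.5545


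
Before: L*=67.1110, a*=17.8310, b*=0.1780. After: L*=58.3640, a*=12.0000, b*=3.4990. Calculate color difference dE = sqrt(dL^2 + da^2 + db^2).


dL = -8.7470, da = -5.8310, db = 3.3210
dE = sqrt((-8.7470)^2 + (-5.8310)^2 + 3.3210^2) = 11.0245


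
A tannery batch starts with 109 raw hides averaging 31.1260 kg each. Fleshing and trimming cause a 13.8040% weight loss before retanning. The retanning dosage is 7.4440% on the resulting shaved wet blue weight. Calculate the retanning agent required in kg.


Total_raw = N * avg_wt = 109 * 31.1260 = 3392.7340 kg
Substrate = Total_raw * (1 - loss/100) = 3392.7340 * (1 - 13.8040/100) = 2924.4010 kg
Retan = Substrate * pct / 100 = 2924.4010 * 7.4440 / 100 = 217.6924 kg


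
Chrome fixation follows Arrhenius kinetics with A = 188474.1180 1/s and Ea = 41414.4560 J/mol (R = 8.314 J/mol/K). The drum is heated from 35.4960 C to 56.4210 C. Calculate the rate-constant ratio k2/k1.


T1 = 35.4960 + 273.15 = 308.6460 K; T2 = 56.4210 + 273.15 = 329.5710 K
k1 = A * exp(-Ea/(R*T1)) = 188474.1180 * exp(-41414.4560/(8.314*308.6460)) = 0.0184543 1/s
k2 = A * exp(-Ea/(R*T2)) = 188474.1180 * exp(-41414.4560/(8.314*329.5710)) = 0.0514186 1/s
k2/k1 = 0.0514186 / 0.0184543 = 2.7863


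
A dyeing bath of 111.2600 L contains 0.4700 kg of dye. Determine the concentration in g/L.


Formula: Conc = dye_mass(kg) / volume(L) * 1000
Substituting: Conc = 0.4700 / 111.2600 * 1000
Result: 4.2243 g/L


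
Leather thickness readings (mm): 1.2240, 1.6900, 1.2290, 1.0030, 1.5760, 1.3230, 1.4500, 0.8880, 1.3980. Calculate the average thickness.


Formula: Average = sum / n
Substituting: Average = 11.7810 / 9
Result: 1.3090 mm


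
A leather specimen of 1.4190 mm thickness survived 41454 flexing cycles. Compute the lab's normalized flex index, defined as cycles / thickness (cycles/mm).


Formula: Index = cycles / thickness
Substituting: Index = 41454 / 1.4190
Result: 29213.5307 cycles/mm


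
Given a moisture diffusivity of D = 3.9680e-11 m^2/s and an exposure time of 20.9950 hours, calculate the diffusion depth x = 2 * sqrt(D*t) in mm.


t = 20.9950 hr * 3600 = 75582.0000 s
D * t = 3.9680e-11 * 75582.0000 = 2.9991e-06
x = 2 * sqrt(D*t) = 2 * sqrt(2.9991e-06) = 0.00346358 m = 3.4636 mm


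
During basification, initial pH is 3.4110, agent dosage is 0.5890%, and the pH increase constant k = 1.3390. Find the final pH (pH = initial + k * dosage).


Formula: pH_final = pH_initial + k * base_pct
Substituting: pH_final = 3.4110 + 1.3390 * 0.5890
Result: 4.1997


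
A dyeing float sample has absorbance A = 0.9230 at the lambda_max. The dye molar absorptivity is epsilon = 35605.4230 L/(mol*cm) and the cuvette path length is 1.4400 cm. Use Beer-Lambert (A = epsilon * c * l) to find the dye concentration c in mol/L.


Formula: c = A / (epsilon * l)
Substituting: c = 0.9230 / (35605.4230 * 1.4400)
Result: 1.8002e-05 mol/L


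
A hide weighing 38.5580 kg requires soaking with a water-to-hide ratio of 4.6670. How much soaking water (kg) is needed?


Formula: Water = hide_weight * ratio
Substituting: Water = 38.5580 * 4.6670
Result: 179.9502 kg


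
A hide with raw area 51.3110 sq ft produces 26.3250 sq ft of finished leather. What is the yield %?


Formula: Yield = finished / raw * 100
Substituting: Yield = 26.3250 / 51.3110 * 100
Result: 51.3048 %


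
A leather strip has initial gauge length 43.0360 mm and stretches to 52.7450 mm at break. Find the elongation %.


Formula: Elongation = (Lf - L0) / L0 * 100
Substituting: Elongation = (52.7450 - 43.0360) / 43.0360 * 100
Result: 22.5602 %


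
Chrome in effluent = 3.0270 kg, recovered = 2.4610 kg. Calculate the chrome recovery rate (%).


Formula: Recovery = recovered / input * 100
Substituting: Recovery = 2.4610 / 3.0270 * 100
Result: 81.3016 %


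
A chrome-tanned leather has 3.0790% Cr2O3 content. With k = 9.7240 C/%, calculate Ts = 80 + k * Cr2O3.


Formula: Ts = 80 + k * Cr2O3
Substituting: Ts = 80 + 9.7240 * 3.0790
Result: 109.9402 C


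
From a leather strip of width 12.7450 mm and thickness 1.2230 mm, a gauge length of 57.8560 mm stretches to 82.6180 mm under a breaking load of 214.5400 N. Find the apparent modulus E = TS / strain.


TS = F / (w * t) = 214.5400 / (12.7450 * 1.2230) = 13.7639 N/mm^2
strain = (Lf - L0) / L0 = (82.6180 - 57.8560) / 57.8560 = 0.4280
E = TS / strain = 13.7639 / 0.4280 = 32.1592 N/mm^2


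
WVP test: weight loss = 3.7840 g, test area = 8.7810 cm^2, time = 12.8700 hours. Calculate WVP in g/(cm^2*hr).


Formula: WVP = loss / (area * time)
Substituting: WVP = 3.7840 / (8.7810 * 12.8700)
Result: 0.0334833 g/(cm^2*hr)


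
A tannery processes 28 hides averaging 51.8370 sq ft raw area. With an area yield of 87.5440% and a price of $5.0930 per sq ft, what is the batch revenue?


Raw_total = N * avg_area = 28 * 51.8370 = 1451.4360 sq ft
Finished = Raw_total * yield / 100 = 1451.4360 * 87.5440 / 100 = 1270.6451 sq ft
Value = Finished * price = 1270.6451 * 5.0930 = 6471.3957 $


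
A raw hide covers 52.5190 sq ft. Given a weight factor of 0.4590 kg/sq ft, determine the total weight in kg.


Formula: Weight = area * weight_per_sqft
Substituting: Weight = 52.5190 * 0.4590
Result: 24.1062 kg


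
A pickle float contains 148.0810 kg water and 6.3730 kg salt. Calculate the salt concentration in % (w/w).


Formula: Conc = salt / (water + salt) * 100
Substituting: Conc = 6.3730 / (148.0810 + 6.3730) * 100
Result: 4.1261 %


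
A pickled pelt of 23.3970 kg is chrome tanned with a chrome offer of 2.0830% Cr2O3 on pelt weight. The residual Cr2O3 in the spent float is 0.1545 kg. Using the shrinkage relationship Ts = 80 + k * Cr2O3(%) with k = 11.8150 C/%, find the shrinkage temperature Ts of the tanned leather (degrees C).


Offered = pelt * offer_pct / 100 = 23.3970 * 2.0830 / 100 = 0.4874 kg
Uptake = offered - residual = 0.4874 - 0.1545 = 0.3329 kg
Cr2O3% on pelt = uptake / pelt * 100 = 0.3329 / 23.3970 * 100 = 1.4227 %
Ts = 80 + k * Cr2O3% = 80 + 11.8150 * 1.4227 = 96.8087 C


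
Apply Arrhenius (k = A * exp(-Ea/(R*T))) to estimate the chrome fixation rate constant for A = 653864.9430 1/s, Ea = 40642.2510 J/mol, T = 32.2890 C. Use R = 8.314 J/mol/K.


T_K = T_C + 273.15 = 32.2890 + 273.15 = 305.4390 K
exponent = -Ea / (R * T_K) = -40642.2510 / (8.314 * 305.4390) = -16.0045
k = A * exp(exponent) = 653864.9430 * exp(-16.0045) = 0.0732494 1/s


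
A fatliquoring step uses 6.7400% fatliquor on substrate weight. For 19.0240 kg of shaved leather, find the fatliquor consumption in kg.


Formula: Fat = substrate * pct / 100
Substituting: Fat = 19.0240 * 6.7400 / 100
Result: 1.2822 kg


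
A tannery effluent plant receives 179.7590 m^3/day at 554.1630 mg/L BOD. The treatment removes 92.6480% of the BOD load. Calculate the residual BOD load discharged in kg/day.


Load_in = volume * conc / 1000 = 179.7590 * 554.1630 / 1000 = 99.6158 kg/day
Removed = Load_in * eff / 100 = 99.6158 * 92.6480 / 100 = 92.2920 kg/day
Load_out = Load_in - Removed = 99.6158 - 92.2920 = 7.3238 kg/day


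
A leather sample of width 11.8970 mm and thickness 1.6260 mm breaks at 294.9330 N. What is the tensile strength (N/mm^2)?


Formula: TS = force / (width * thickness)
Substituting: TS = 294.9330 / (11.8970 * 1.6260)
Result: 15.2463 N/mm^2


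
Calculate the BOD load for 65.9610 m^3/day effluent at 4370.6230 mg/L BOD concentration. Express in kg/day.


Formula: BOD_load = volume * conc / 1000
Substituting: BOD_load = 65.9610 * 4370.6230 / 1000
Result: 288.2907 kg/day


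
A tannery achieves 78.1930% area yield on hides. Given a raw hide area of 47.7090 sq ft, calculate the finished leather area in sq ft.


Formula: finished = raw * yield / 100
Substituting: finished = 47.7090 * 78.1930 / 100
Result: 37.3051 sq ft


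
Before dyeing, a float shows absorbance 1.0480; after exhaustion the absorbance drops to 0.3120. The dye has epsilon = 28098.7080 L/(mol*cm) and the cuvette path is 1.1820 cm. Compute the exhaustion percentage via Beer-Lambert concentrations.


c_initial = A_i / (epsilon * l) = 1.0480 / (28098.7080 * 1.1820) = 3.1554e-05 mol/L
c_final = A_f / (epsilon * l) = 0.3120 / (28098.7080 * 1.1820) = 9.3940e-06 mol/L
Exhaustion = (c_initial - c_final) / c_initial * 100 = (3.1554e-05 - 9.3940e-06) / 3.1554e-05 * 100 = 70.2290 %


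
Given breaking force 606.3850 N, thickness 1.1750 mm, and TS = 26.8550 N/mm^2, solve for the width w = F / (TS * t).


Formula: w = F / (TS * t)
Substituting: w = 606.3850 / (26.8550 * 1.1750)
Result: 19.2170 mm


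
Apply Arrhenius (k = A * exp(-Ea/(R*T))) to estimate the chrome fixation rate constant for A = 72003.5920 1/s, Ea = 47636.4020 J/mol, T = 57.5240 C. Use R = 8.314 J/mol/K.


T_K = T_C + 273.15 = 57.5240 + 273.15 = 330.6740 K
exponent = -Ea / (R * T_K) = -47636.4020 / (8.314 * 330.6740) = -17.3272
k = A * exp(exponent) = 72003.5920 * exp(-17.3272) = 0.00214901 1/s


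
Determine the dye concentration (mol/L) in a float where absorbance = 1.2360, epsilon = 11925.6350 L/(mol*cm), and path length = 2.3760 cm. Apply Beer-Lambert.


Formula: c = A / (epsilon * l)
Substituting: c = 1.2360 / (11925.6350 * 2.3760)
Result: 4.3620e-05 mol/L


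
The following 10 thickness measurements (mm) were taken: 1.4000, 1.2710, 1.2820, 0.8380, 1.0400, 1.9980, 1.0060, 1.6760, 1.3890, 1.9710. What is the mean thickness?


Formula: Average = sum / n
Substituting: Average = 13.8710 / 10
Result: 1.3871 mm


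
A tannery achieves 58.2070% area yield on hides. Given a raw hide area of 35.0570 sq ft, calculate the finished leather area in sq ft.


Formula: finished = raw * yield / 100
Substituting: finished = 35.0570 * 58.2070 / 100
Result: 20.4056 sq ft


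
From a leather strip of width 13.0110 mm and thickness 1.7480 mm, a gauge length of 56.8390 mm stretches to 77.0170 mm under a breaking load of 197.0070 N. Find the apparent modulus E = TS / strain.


TS = F / (w * t) = 197.0070 / (13.0110 * 1.7480) = 8.6622 N/mm^2
strain = (Lf - L0) / L0 = (77.0170 - 56.8390) / 56.8390 = 0.3550
E = TS / strain = 8.6622 / 0.3550 = 24.4005 N/mm^2


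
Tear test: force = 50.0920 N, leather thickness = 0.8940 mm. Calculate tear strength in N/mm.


Formula: Tear strength = force / thickness
Substituting: Tear strength = 50.0920 / 0.8940
Result: 56.0313 N/mm


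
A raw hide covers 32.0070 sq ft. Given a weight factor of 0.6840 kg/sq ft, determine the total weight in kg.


Formula: Weight = area * weight_per_sqft
Substituting: Weight = 32.0070 * 0.6840
Result: 21.8928 kg
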